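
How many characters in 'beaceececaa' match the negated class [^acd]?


Negated class [^acd] matches any char NOT in {a, c, d}
Scanning 'beaceececaa':
  pos 0: 'b' -> MATCH
  pos 1: 'e' -> MATCH
  pos 2: 'a' -> no (excluded)
  pos 3: 'c' -> no (excluded)
  pos 4: 'e' -> MATCH
  pos 5: 'e' -> MATCH
  pos 6: 'c' -> no (excluded)
  pos 7: 'e' -> MATCH
  pos 8: 'c' -> no (excluded)
  pos 9: 'a' -> no (excluded)
  pos 10: 'a' -> no (excluded)
Total matches: 5

5


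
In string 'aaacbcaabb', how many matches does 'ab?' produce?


Pattern 'ab?' matches 'a' optionally followed by 'b'.
String: 'aaacbcaabb'
Scanning left to right for 'a' then checking next char:
  Match 1: 'a' (a not followed by b)
  Match 2: 'a' (a not followed by b)
  Match 3: 'a' (a not followed by b)
  Match 4: 'a' (a not followed by b)
  Match 5: 'ab' (a followed by b)
Total matches: 5

5


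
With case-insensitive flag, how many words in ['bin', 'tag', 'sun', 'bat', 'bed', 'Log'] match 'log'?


Case-insensitive matching: compare each word's lowercase form to 'log'.
  'bin' -> lower='bin' -> no
  'tag' -> lower='tag' -> no
  'sun' -> lower='sun' -> no
  'bat' -> lower='bat' -> no
  'bed' -> lower='bed' -> no
  'Log' -> lower='log' -> MATCH
Matches: ['Log']
Count: 1

1


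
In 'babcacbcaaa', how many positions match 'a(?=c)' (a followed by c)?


Lookahead 'a(?=c)' matches 'a' only when followed by 'c'.
String: 'babcacbcaaa'
Checking each position where char is 'a':
  pos 1: 'a' -> no (next='b')
  pos 4: 'a' -> MATCH (next='c')
  pos 8: 'a' -> no (next='a')
  pos 9: 'a' -> no (next='a')
Matching positions: [4]
Count: 1

1


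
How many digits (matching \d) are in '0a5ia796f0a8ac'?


\d matches any digit 0-9.
Scanning '0a5ia796f0a8ac':
  pos 0: '0' -> DIGIT
  pos 2: '5' -> DIGIT
  pos 5: '7' -> DIGIT
  pos 6: '9' -> DIGIT
  pos 7: '6' -> DIGIT
  pos 9: '0' -> DIGIT
  pos 11: '8' -> DIGIT
Digits found: ['0', '5', '7', '9', '6', '0', '8']
Total: 7

7


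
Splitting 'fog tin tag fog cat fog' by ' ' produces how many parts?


Splitting by ' ' breaks the string at each occurrence of the separator.
Text: 'fog tin tag fog cat fog'
Parts after split:
  Part 1: 'fog'
  Part 2: 'tin'
  Part 3: 'tag'
  Part 4: 'fog'
  Part 5: 'cat'
  Part 6: 'fog'
Total parts: 6

6


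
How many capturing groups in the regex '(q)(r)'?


To count capturing groups, count each '(' that starts a group.
Pattern: '(q)(r)'
Walking through the pattern:
  Position 0: '(' -> group #1
  Position 3: '(' -> group #2
Total capturing groups: 2

2


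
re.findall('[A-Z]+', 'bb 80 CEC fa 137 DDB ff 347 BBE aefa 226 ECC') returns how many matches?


Pattern '[A-Z]+' finds one or more uppercase letters.
Text: 'bb 80 CEC fa 137 DDB ff 347 BBE aefa 226 ECC'
Scanning for matches:
  Match 1: 'CEC'
  Match 2: 'DDB'
  Match 3: 'BBE'
  Match 4: 'ECC'
Total matches: 4

4


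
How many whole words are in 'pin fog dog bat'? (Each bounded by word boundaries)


Word boundaries (\b) mark the start/end of each word.
Text: 'pin fog dog bat'
Splitting by whitespace:
  Word 1: 'pin'
  Word 2: 'fog'
  Word 3: 'dog'
  Word 4: 'bat'
Total whole words: 4

4


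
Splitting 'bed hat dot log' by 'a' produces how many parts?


Splitting by 'a' breaks the string at each occurrence of the separator.
Text: 'bed hat dot log'
Parts after split:
  Part 1: 'bed h'
  Part 2: 't dot log'
Total parts: 2

2


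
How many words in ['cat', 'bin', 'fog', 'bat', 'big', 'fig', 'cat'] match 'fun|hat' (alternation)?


Alternation 'fun|hat' matches either 'fun' or 'hat'.
Checking each word:
  'cat' -> no
  'bin' -> no
  'fog' -> no
  'bat' -> no
  'big' -> no
  'fig' -> no
  'cat' -> no
Matches: []
Count: 0

0


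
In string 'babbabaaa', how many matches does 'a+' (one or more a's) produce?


Pattern 'a+' matches one or more consecutive a's.
String: 'babbabaaa'
Scanning for runs of a:
  Match 1: 'a' (length 1)
  Match 2: 'a' (length 1)
  Match 3: 'aaa' (length 3)
Total matches: 3

3


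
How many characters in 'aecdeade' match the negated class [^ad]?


Negated class [^ad] matches any char NOT in {a, d}
Scanning 'aecdeade':
  pos 0: 'a' -> no (excluded)
  pos 1: 'e' -> MATCH
  pos 2: 'c' -> MATCH
  pos 3: 'd' -> no (excluded)
  pos 4: 'e' -> MATCH
  pos 5: 'a' -> no (excluded)
  pos 6: 'd' -> no (excluded)
  pos 7: 'e' -> MATCH
Total matches: 4

4


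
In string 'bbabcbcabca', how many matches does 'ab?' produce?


Pattern 'ab?' matches 'a' optionally followed by 'b'.
String: 'bbabcbcabca'
Scanning left to right for 'a' then checking next char:
  Match 1: 'ab' (a followed by b)
  Match 2: 'ab' (a followed by b)
  Match 3: 'a' (a not followed by b)
Total matches: 3

3


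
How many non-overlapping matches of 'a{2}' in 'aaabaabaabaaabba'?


Pattern 'a{2}' matches exactly 2 consecutive a's (greedy, non-overlapping).
String: 'aaabaabaabaaabba'
Scanning for runs of a's:
  Run at pos 0: 'aaa' (length 3) -> 1 match(es)
  Run at pos 4: 'aa' (length 2) -> 1 match(es)
  Run at pos 7: 'aa' (length 2) -> 1 match(es)
  Run at pos 10: 'aaa' (length 3) -> 1 match(es)
  Run at pos 15: 'a' (length 1) -> 0 match(es)
Matches found: ['aa', 'aa', 'aa', 'aa']
Total: 4

4


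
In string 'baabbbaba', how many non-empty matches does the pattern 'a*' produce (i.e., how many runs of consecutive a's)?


Pattern 'a*' matches zero or more a's. We want non-empty runs of consecutive a's.
String: 'baabbbaba'
Walking through the string to find runs of a's:
  Run 1: positions 1-2 -> 'aa'
  Run 2: positions 6-6 -> 'a'
  Run 3: positions 8-8 -> 'a'
Non-empty runs found: ['aa', 'a', 'a']
Count: 3

3


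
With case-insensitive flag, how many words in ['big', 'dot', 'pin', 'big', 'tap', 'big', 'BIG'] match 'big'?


Case-insensitive matching: compare each word's lowercase form to 'big'.
  'big' -> lower='big' -> MATCH
  'dot' -> lower='dot' -> no
  'pin' -> lower='pin' -> no
  'big' -> lower='big' -> MATCH
  'tap' -> lower='tap' -> no
  'big' -> lower='big' -> MATCH
  'BIG' -> lower='big' -> MATCH
Matches: ['big', 'big', 'big', 'BIG']
Count: 4

4


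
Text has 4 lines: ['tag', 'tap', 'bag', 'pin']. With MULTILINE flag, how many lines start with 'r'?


With MULTILINE flag, ^ matches the start of each line.
Lines: ['tag', 'tap', 'bag', 'pin']
Checking which lines start with 'r':
  Line 1: 'tag' -> no
  Line 2: 'tap' -> no
  Line 3: 'bag' -> no
  Line 4: 'pin' -> no
Matching lines: []
Count: 0

0


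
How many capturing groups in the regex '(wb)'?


To count capturing groups, count each '(' that starts a group.
Pattern: '(wb)'
Walking through the pattern:
  Position 0: '(' -> group #1
Total capturing groups: 1

1


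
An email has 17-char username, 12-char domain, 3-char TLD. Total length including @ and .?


An email address has format: username@domain.tld
Username length: 17
'@' character: 1
Domain length: 12
'.' character: 1
TLD length: 3
Total = 17 + 1 + 12 + 1 + 3 = 34

34


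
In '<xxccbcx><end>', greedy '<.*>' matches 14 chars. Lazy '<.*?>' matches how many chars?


Greedy '<.*>' tries to match as MUCH as possible.
Lazy '<.*?>' tries to match as LITTLE as possible.

String: '<xxccbcx><end>'
Greedy '<.*>' starts at first '<' and extends to the LAST '>': '<xxccbcx><end>' (14 chars)
Lazy '<.*?>' starts at first '<' and stops at the FIRST '>': '<xxccbcx>' (9 chars)

9


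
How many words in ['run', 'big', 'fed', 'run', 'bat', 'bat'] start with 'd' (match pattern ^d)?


Pattern ^d anchors to start of word. Check which words begin with 'd':
  'run' -> no
  'big' -> no
  'fed' -> no
  'run' -> no
  'bat' -> no
  'bat' -> no
Matching words: []
Count: 0

0


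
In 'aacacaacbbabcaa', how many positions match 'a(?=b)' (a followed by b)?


Lookahead 'a(?=b)' matches 'a' only when followed by 'b'.
String: 'aacacaacbbabcaa'
Checking each position where char is 'a':
  pos 0: 'a' -> no (next='a')
  pos 1: 'a' -> no (next='c')
  pos 3: 'a' -> no (next='c')
  pos 5: 'a' -> no (next='a')
  pos 6: 'a' -> no (next='c')
  pos 10: 'a' -> MATCH (next='b')
  pos 13: 'a' -> no (next='a')
Matching positions: [10]
Count: 1

1


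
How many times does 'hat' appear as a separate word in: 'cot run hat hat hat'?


Scanning each word for exact match 'hat':
  Word 1: 'cot' -> no
  Word 2: 'run' -> no
  Word 3: 'hat' -> MATCH
  Word 4: 'hat' -> MATCH
  Word 5: 'hat' -> MATCH
Total matches: 3

3


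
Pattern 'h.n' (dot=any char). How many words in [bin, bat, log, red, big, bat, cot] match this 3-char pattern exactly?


Pattern 'h.n' means: starts with 'h', any single char, ends with 'n'.
Checking each word (must be exactly 3 chars):
  'bin' (len=3): no
  'bat' (len=3): no
  'log' (len=3): no
  'red' (len=3): no
  'big' (len=3): no
  'bat' (len=3): no
  'cot' (len=3): no
Matching words: []
Total: 0

0


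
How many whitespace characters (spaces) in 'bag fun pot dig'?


\s matches whitespace characters (spaces, tabs, etc.).
Text: 'bag fun pot dig'
This text has 4 words separated by spaces.
Number of spaces = number of words - 1 = 4 - 1 = 3

3


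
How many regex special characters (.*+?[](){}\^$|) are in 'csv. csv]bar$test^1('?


Regex special characters are: . * + ? [ ] ( ) { } \ ^ $ |
Scanning 'csv. csv]bar$test^1(':
  pos 3: '.' -> SPECIAL
  pos 8: ']' -> SPECIAL
  pos 12: '$' -> SPECIAL
  pos 17: '^' -> SPECIAL
  pos 19: '(' -> SPECIAL
Special chars found: ['.', ']', '$', '^', '(']
Total: 5

5


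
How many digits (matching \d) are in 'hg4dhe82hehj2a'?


\d matches any digit 0-9.
Scanning 'hg4dhe82hehj2a':
  pos 2: '4' -> DIGIT
  pos 6: '8' -> DIGIT
  pos 7: '2' -> DIGIT
  pos 12: '2' -> DIGIT
Digits found: ['4', '8', '2', '2']
Total: 4

4


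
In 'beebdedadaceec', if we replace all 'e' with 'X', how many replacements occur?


re.sub('e', 'X', text) replaces every occurrence of 'e' with 'X'.
Text: 'beebdedadaceec'
Scanning for 'e':
  pos 1: 'e' -> replacement #1
  pos 2: 'e' -> replacement #2
  pos 5: 'e' -> replacement #3
  pos 11: 'e' -> replacement #4
  pos 12: 'e' -> replacement #5
Total replacements: 5

5


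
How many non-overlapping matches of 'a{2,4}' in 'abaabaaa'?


Pattern 'a{2,4}' matches between 2 and 4 consecutive a's (greedy).
String: 'abaabaaa'
Finding runs of a's and applying greedy matching:
  Run at pos 0: 'a' (length 1)
  Run at pos 2: 'aa' (length 2)
  Run at pos 5: 'aaa' (length 3)
Matches: ['aa', 'aaa']
Count: 2

2


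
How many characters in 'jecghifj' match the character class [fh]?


Character class [fh] matches any of: {f, h}
Scanning string 'jecghifj' character by character:
  pos 0: 'j' -> no
  pos 1: 'e' -> no
  pos 2: 'c' -> no
  pos 3: 'g' -> no
  pos 4: 'h' -> MATCH
  pos 5: 'i' -> no
  pos 6: 'f' -> MATCH
  pos 7: 'j' -> no
Total matches: 2

2


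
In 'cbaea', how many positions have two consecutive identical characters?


Looking for consecutive identical characters in 'cbaea':
  pos 0-1: 'c' vs 'b' -> different
  pos 1-2: 'b' vs 'a' -> different
  pos 2-3: 'a' vs 'e' -> different
  pos 3-4: 'e' vs 'a' -> different
Consecutive identical pairs: []
Count: 0

0


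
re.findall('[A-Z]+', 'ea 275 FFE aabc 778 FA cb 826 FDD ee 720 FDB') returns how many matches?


Pattern '[A-Z]+' finds one or more uppercase letters.
Text: 'ea 275 FFE aabc 778 FA cb 826 FDD ee 720 FDB'
Scanning for matches:
  Match 1: 'FFE'
  Match 2: 'FA'
  Match 3: 'FDD'
  Match 4: 'FDB'
Total matches: 4

4


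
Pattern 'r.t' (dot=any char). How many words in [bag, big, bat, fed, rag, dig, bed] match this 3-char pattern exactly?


Pattern 'r.t' means: starts with 'r', any single char, ends with 't'.
Checking each word (must be exactly 3 chars):
  'bag' (len=3): no
  'big' (len=3): no
  'bat' (len=3): no
  'fed' (len=3): no
  'rag' (len=3): no
  'dig' (len=3): no
  'bed' (len=3): no
Matching words: []
Total: 0

0


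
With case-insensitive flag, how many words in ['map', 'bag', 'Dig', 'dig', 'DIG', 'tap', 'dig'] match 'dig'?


Case-insensitive matching: compare each word's lowercase form to 'dig'.
  'map' -> lower='map' -> no
  'bag' -> lower='bag' -> no
  'Dig' -> lower='dig' -> MATCH
  'dig' -> lower='dig' -> MATCH
  'DIG' -> lower='dig' -> MATCH
  'tap' -> lower='tap' -> no
  'dig' -> lower='dig' -> MATCH
Matches: ['Dig', 'dig', 'DIG', 'dig']
Count: 4

4


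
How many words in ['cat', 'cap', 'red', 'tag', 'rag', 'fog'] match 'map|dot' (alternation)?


Alternation 'map|dot' matches either 'map' or 'dot'.
Checking each word:
  'cat' -> no
  'cap' -> no
  'red' -> no
  'tag' -> no
  'rag' -> no
  'fog' -> no
Matches: []
Count: 0

0


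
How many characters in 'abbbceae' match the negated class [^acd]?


Negated class [^acd] matches any char NOT in {a, c, d}
Scanning 'abbbceae':
  pos 0: 'a' -> no (excluded)
  pos 1: 'b' -> MATCH
  pos 2: 'b' -> MATCH
  pos 3: 'b' -> MATCH
  pos 4: 'c' -> no (excluded)
  pos 5: 'e' -> MATCH
  pos 6: 'a' -> no (excluded)
  pos 7: 'e' -> MATCH
Total matches: 5

5


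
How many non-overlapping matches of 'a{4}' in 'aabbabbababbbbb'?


Pattern 'a{4}' matches exactly 4 consecutive a's (greedy, non-overlapping).
String: 'aabbabbababbbbb'
Scanning for runs of a's:
  Run at pos 0: 'aa' (length 2) -> 0 match(es)
  Run at pos 4: 'a' (length 1) -> 0 match(es)
  Run at pos 7: 'a' (length 1) -> 0 match(es)
  Run at pos 9: 'a' (length 1) -> 0 match(es)
Matches found: []
Total: 0

0


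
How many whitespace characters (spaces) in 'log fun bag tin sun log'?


\s matches whitespace characters (spaces, tabs, etc.).
Text: 'log fun bag tin sun log'
This text has 6 words separated by spaces.
Number of spaces = number of words - 1 = 6 - 1 = 5

5


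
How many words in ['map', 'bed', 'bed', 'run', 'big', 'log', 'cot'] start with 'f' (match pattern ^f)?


Pattern ^f anchors to start of word. Check which words begin with 'f':
  'map' -> no
  'bed' -> no
  'bed' -> no
  'run' -> no
  'big' -> no
  'log' -> no
  'cot' -> no
Matching words: []
Count: 0

0


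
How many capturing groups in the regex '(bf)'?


To count capturing groups, count each '(' that starts a group.
Pattern: '(bf)'
Walking through the pattern:
  Position 0: '(' -> group #1
Total capturing groups: 1

1


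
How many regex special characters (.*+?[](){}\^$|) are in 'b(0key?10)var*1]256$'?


Regex special characters are: . * + ? [ ] ( ) { } \ ^ $ |
Scanning 'b(0key?10)var*1]256$':
  pos 1: '(' -> SPECIAL
  pos 6: '?' -> SPECIAL
  pos 9: ')' -> SPECIAL
  pos 13: '*' -> SPECIAL
  pos 15: ']' -> SPECIAL
  pos 19: '$' -> SPECIAL
Special chars found: ['(', '?', ')', '*', ']', '$']
Total: 6

6


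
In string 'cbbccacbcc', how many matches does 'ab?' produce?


Pattern 'ab?' matches 'a' optionally followed by 'b'.
String: 'cbbccacbcc'
Scanning left to right for 'a' then checking next char:
  Match 1: 'a' (a not followed by b)
Total matches: 1

1


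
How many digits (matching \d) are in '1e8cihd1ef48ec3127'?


\d matches any digit 0-9.
Scanning '1e8cihd1ef48ec3127':
  pos 0: '1' -> DIGIT
  pos 2: '8' -> DIGIT
  pos 7: '1' -> DIGIT
  pos 10: '4' -> DIGIT
  pos 11: '8' -> DIGIT
  pos 14: '3' -> DIGIT
  pos 15: '1' -> DIGIT
  pos 16: '2' -> DIGIT
  pos 17: '7' -> DIGIT
Digits found: ['1', '8', '1', '4', '8', '3', '1', '2', '7']
Total: 9

9


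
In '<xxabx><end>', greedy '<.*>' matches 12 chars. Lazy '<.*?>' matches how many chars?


Greedy '<.*>' tries to match as MUCH as possible.
Lazy '<.*?>' tries to match as LITTLE as possible.

String: '<xxabx><end>'
Greedy '<.*>' starts at first '<' and extends to the LAST '>': '<xxabx><end>' (12 chars)
Lazy '<.*?>' starts at first '<' and stops at the FIRST '>': '<xxabx>' (7 chars)

7


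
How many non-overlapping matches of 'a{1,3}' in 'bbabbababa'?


Pattern 'a{1,3}' matches between 1 and 3 consecutive a's (greedy).
String: 'bbabbababa'
Finding runs of a's and applying greedy matching:
  Run at pos 2: 'a' (length 1)
  Run at pos 5: 'a' (length 1)
  Run at pos 7: 'a' (length 1)
  Run at pos 9: 'a' (length 1)
Matches: ['a', 'a', 'a', 'a']
Count: 4

4


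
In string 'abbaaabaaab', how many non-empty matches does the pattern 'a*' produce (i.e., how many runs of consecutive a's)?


Pattern 'a*' matches zero or more a's. We want non-empty runs of consecutive a's.
String: 'abbaaabaaab'
Walking through the string to find runs of a's:
  Run 1: positions 0-0 -> 'a'
  Run 2: positions 3-5 -> 'aaa'
  Run 3: positions 7-9 -> 'aaa'
Non-empty runs found: ['a', 'aaa', 'aaa']
Count: 3

3


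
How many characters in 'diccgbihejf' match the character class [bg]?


Character class [bg] matches any of: {b, g}
Scanning string 'diccgbihejf' character by character:
  pos 0: 'd' -> no
  pos 1: 'i' -> no
  pos 2: 'c' -> no
  pos 3: 'c' -> no
  pos 4: 'g' -> MATCH
  pos 5: 'b' -> MATCH
  pos 6: 'i' -> no
  pos 7: 'h' -> no
  pos 8: 'e' -> no
  pos 9: 'j' -> no
  pos 10: 'f' -> no
Total matches: 2

2


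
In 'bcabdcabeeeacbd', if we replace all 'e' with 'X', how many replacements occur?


re.sub('e', 'X', text) replaces every occurrence of 'e' with 'X'.
Text: 'bcabdcabeeeacbd'
Scanning for 'e':
  pos 8: 'e' -> replacement #1
  pos 9: 'e' -> replacement #2
  pos 10: 'e' -> replacement #3
Total replacements: 3

3


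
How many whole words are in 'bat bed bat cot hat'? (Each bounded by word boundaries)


Word boundaries (\b) mark the start/end of each word.
Text: 'bat bed bat cot hat'
Splitting by whitespace:
  Word 1: 'bat'
  Word 2: 'bed'
  Word 3: 'bat'
  Word 4: 'cot'
  Word 5: 'hat'
Total whole words: 5

5


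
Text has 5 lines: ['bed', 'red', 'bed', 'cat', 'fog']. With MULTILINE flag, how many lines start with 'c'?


With MULTILINE flag, ^ matches the start of each line.
Lines: ['bed', 'red', 'bed', 'cat', 'fog']
Checking which lines start with 'c':
  Line 1: 'bed' -> no
  Line 2: 'red' -> no
  Line 3: 'bed' -> no
  Line 4: 'cat' -> MATCH
  Line 5: 'fog' -> no
Matching lines: ['cat']
Count: 1

1


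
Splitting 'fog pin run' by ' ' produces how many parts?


Splitting by ' ' breaks the string at each occurrence of the separator.
Text: 'fog pin run'
Parts after split:
  Part 1: 'fog'
  Part 2: 'pin'
  Part 3: 'run'
Total parts: 3

3


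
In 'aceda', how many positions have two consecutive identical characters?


Looking for consecutive identical characters in 'aceda':
  pos 0-1: 'a' vs 'c' -> different
  pos 1-2: 'c' vs 'e' -> different
  pos 2-3: 'e' vs 'd' -> different
  pos 3-4: 'd' vs 'a' -> different
Consecutive identical pairs: []
Count: 0

0


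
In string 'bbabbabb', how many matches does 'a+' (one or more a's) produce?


Pattern 'a+' matches one or more consecutive a's.
String: 'bbabbabb'
Scanning for runs of a:
  Match 1: 'a' (length 1)
  Match 2: 'a' (length 1)
Total matches: 2

2


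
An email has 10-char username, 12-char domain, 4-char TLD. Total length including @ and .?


An email address has format: username@domain.tld
Username length: 10
'@' character: 1
Domain length: 12
'.' character: 1
TLD length: 4
Total = 10 + 1 + 12 + 1 + 4 = 28

28


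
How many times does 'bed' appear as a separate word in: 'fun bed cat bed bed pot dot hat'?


Scanning each word for exact match 'bed':
  Word 1: 'fun' -> no
  Word 2: 'bed' -> MATCH
  Word 3: 'cat' -> no
  Word 4: 'bed' -> MATCH
  Word 5: 'bed' -> MATCH
  Word 6: 'pot' -> no
  Word 7: 'dot' -> no
  Word 8: 'hat' -> no
Total matches: 3

3


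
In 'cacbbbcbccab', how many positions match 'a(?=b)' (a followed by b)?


Lookahead 'a(?=b)' matches 'a' only when followed by 'b'.
String: 'cacbbbcbccab'
Checking each position where char is 'a':
  pos 1: 'a' -> no (next='c')
  pos 10: 'a' -> MATCH (next='b')
Matching positions: [10]
Count: 1

1


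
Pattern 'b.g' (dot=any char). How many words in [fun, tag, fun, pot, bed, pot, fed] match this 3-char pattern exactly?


Pattern 'b.g' means: starts with 'b', any single char, ends with 'g'.
Checking each word (must be exactly 3 chars):
  'fun' (len=3): no
  'tag' (len=3): no
  'fun' (len=3): no
  'pot' (len=3): no
  'bed' (len=3): no
  'pot' (len=3): no
  'fed' (len=3): no
Matching words: []
Total: 0

0


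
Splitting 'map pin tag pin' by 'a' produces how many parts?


Splitting by 'a' breaks the string at each occurrence of the separator.
Text: 'map pin tag pin'
Parts after split:
  Part 1: 'm'
  Part 2: 'p pin t'
  Part 3: 'g pin'
Total parts: 3

3


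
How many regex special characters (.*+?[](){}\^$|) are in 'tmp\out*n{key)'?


Regex special characters are: . * + ? [ ] ( ) { } \ ^ $ |
Scanning 'tmp\out*n{key)':
  pos 3: '\' -> SPECIAL
  pos 7: '*' -> SPECIAL
  pos 9: '{' -> SPECIAL
  pos 13: ')' -> SPECIAL
Special chars found: ['\\', '*', '{', ')']
Total: 4

4


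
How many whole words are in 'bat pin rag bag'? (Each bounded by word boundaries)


Word boundaries (\b) mark the start/end of each word.
Text: 'bat pin rag bag'
Splitting by whitespace:
  Word 1: 'bat'
  Word 2: 'pin'
  Word 3: 'rag'
  Word 4: 'bag'
Total whole words: 4

4


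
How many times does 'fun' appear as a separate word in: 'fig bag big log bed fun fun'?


Scanning each word for exact match 'fun':
  Word 1: 'fig' -> no
  Word 2: 'bag' -> no
  Word 3: 'big' -> no
  Word 4: 'log' -> no
  Word 5: 'bed' -> no
  Word 6: 'fun' -> MATCH
  Word 7: 'fun' -> MATCH
Total matches: 2

2


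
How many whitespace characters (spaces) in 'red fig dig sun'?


\s matches whitespace characters (spaces, tabs, etc.).
Text: 'red fig dig sun'
This text has 4 words separated by spaces.
Number of spaces = number of words - 1 = 4 - 1 = 3

3


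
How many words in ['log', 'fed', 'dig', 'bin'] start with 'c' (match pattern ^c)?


Pattern ^c anchors to start of word. Check which words begin with 'c':
  'log' -> no
  'fed' -> no
  'dig' -> no
  'bin' -> no
Matching words: []
Count: 0

0


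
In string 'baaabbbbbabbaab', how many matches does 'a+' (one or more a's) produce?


Pattern 'a+' matches one or more consecutive a's.
String: 'baaabbbbbabbaab'
Scanning for runs of a:
  Match 1: 'aaa' (length 3)
  Match 2: 'a' (length 1)
  Match 3: 'aa' (length 2)
Total matches: 3

3


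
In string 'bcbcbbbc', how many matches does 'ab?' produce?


Pattern 'ab?' matches 'a' optionally followed by 'b'.
String: 'bcbcbbbc'
Scanning left to right for 'a' then checking next char:
Total matches: 0

0


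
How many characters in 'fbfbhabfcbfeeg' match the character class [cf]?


Character class [cf] matches any of: {c, f}
Scanning string 'fbfbhabfcbfeeg' character by character:
  pos 0: 'f' -> MATCH
  pos 1: 'b' -> no
  pos 2: 'f' -> MATCH
  pos 3: 'b' -> no
  pos 4: 'h' -> no
  pos 5: 'a' -> no
  pos 6: 'b' -> no
  pos 7: 'f' -> MATCH
  pos 8: 'c' -> MATCH
  pos 9: 'b' -> no
  pos 10: 'f' -> MATCH
  pos 11: 'e' -> no
  pos 12: 'e' -> no
  pos 13: 'g' -> no
Total matches: 5

5


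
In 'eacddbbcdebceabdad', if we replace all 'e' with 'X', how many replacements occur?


re.sub('e', 'X', text) replaces every occurrence of 'e' with 'X'.
Text: 'eacddbbcdebceabdad'
Scanning for 'e':
  pos 0: 'e' -> replacement #1
  pos 9: 'e' -> replacement #2
  pos 12: 'e' -> replacement #3
Total replacements: 3

3


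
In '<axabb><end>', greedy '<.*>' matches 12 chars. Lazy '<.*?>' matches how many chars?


Greedy '<.*>' tries to match as MUCH as possible.
Lazy '<.*?>' tries to match as LITTLE as possible.

String: '<axabb><end>'
Greedy '<.*>' starts at first '<' and extends to the LAST '>': '<axabb><end>' (12 chars)
Lazy '<.*?>' starts at first '<' and stops at the FIRST '>': '<axabb>' (7 chars)

7


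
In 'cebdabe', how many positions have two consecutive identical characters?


Looking for consecutive identical characters in 'cebdabe':
  pos 0-1: 'c' vs 'e' -> different
  pos 1-2: 'e' vs 'b' -> different
  pos 2-3: 'b' vs 'd' -> different
  pos 3-4: 'd' vs 'a' -> different
  pos 4-5: 'a' vs 'b' -> different
  pos 5-6: 'b' vs 'e' -> different
Consecutive identical pairs: []
Count: 0

0


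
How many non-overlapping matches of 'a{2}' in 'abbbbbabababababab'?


Pattern 'a{2}' matches exactly 2 consecutive a's (greedy, non-overlapping).
String: 'abbbbbabababababab'
Scanning for runs of a's:
  Run at pos 0: 'a' (length 1) -> 0 match(es)
  Run at pos 6: 'a' (length 1) -> 0 match(es)
  Run at pos 8: 'a' (length 1) -> 0 match(es)
  Run at pos 10: 'a' (length 1) -> 0 match(es)
  Run at pos 12: 'a' (length 1) -> 0 match(es)
  Run at pos 14: 'a' (length 1) -> 0 match(es)
  Run at pos 16: 'a' (length 1) -> 0 match(es)
Matches found: []
Total: 0

0


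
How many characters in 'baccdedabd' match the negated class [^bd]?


Negated class [^bd] matches any char NOT in {b, d}
Scanning 'baccdedabd':
  pos 0: 'b' -> no (excluded)
  pos 1: 'a' -> MATCH
  pos 2: 'c' -> MATCH
  pos 3: 'c' -> MATCH
  pos 4: 'd' -> no (excluded)
  pos 5: 'e' -> MATCH
  pos 6: 'd' -> no (excluded)
  pos 7: 'a' -> MATCH
  pos 8: 'b' -> no (excluded)
  pos 9: 'd' -> no (excluded)
Total matches: 5

5


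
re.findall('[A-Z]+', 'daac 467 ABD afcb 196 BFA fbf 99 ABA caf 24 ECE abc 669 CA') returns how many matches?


Pattern '[A-Z]+' finds one or more uppercase letters.
Text: 'daac 467 ABD afcb 196 BFA fbf 99 ABA caf 24 ECE abc 669 CA'
Scanning for matches:
  Match 1: 'ABD'
  Match 2: 'BFA'
  Match 3: 'ABA'
  Match 4: 'ECE'
  Match 5: 'CA'
Total matches: 5

5


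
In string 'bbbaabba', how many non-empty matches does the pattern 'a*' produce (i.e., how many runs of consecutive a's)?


Pattern 'a*' matches zero or more a's. We want non-empty runs of consecutive a's.
String: 'bbbaabba'
Walking through the string to find runs of a's:
  Run 1: positions 3-4 -> 'aa'
  Run 2: positions 7-7 -> 'a'
Non-empty runs found: ['aa', 'a']
Count: 2

2


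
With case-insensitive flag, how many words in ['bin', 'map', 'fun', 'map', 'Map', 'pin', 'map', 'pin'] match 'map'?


Case-insensitive matching: compare each word's lowercase form to 'map'.
  'bin' -> lower='bin' -> no
  'map' -> lower='map' -> MATCH
  'fun' -> lower='fun' -> no
  'map' -> lower='map' -> MATCH
  'Map' -> lower='map' -> MATCH
  'pin' -> lower='pin' -> no
  'map' -> lower='map' -> MATCH
  'pin' -> lower='pin' -> no
Matches: ['map', 'map', 'Map', 'map']
Count: 4

4


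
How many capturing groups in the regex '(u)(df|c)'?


To count capturing groups, count each '(' that starts a group.
Pattern: '(u)(df|c)'
Walking through the pattern:
  Position 0: '(' -> group #1
  Position 3: '(' -> group #2
Total capturing groups: 2

2


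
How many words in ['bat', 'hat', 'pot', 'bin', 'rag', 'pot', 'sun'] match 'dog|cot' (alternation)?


Alternation 'dog|cot' matches either 'dog' or 'cot'.
Checking each word:
  'bat' -> no
  'hat' -> no
  'pot' -> no
  'bin' -> no
  'rag' -> no
  'pot' -> no
  'sun' -> no
Matches: []
Count: 0

0


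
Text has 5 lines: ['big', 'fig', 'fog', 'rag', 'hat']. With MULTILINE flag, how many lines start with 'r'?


With MULTILINE flag, ^ matches the start of each line.
Lines: ['big', 'fig', 'fog', 'rag', 'hat']
Checking which lines start with 'r':
  Line 1: 'big' -> no
  Line 2: 'fig' -> no
  Line 3: 'fog' -> no
  Line 4: 'rag' -> MATCH
  Line 5: 'hat' -> no
Matching lines: ['rag']
Count: 1

1


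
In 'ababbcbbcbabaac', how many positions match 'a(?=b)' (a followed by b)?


Lookahead 'a(?=b)' matches 'a' only when followed by 'b'.
String: 'ababbcbbcbabaac'
Checking each position where char is 'a':
  pos 0: 'a' -> MATCH (next='b')
  pos 2: 'a' -> MATCH (next='b')
  pos 10: 'a' -> MATCH (next='b')
  pos 12: 'a' -> no (next='a')
  pos 13: 'a' -> no (next='c')
Matching positions: [0, 2, 10]
Count: 3

3


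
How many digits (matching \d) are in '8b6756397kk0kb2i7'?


\d matches any digit 0-9.
Scanning '8b6756397kk0kb2i7':
  pos 0: '8' -> DIGIT
  pos 2: '6' -> DIGIT
  pos 3: '7' -> DIGIT
  pos 4: '5' -> DIGIT
  pos 5: '6' -> DIGIT
  pos 6: '3' -> DIGIT
  pos 7: '9' -> DIGIT
  pos 8: '7' -> DIGIT
  pos 11: '0' -> DIGIT
  pos 14: '2' -> DIGIT
  pos 16: '7' -> DIGIT
Digits found: ['8', '6', '7', '5', '6', '3', '9', '7', '0', '2', '7']
Total: 11

11


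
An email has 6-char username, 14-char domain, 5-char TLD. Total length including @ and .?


An email address has format: username@domain.tld
Username length: 6
'@' character: 1
Domain length: 14
'.' character: 1
TLD length: 5
Total = 6 + 1 + 14 + 1 + 5 = 27

27


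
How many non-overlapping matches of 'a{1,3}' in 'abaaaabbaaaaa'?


Pattern 'a{1,3}' matches between 1 and 3 consecutive a's (greedy).
String: 'abaaaabbaaaaa'
Finding runs of a's and applying greedy matching:
  Run at pos 0: 'a' (length 1)
  Run at pos 2: 'aaaa' (length 4)
  Run at pos 8: 'aaaaa' (length 5)
Matches: ['a', 'aaa', 'a', 'aaa', 'aa']
Count: 5

5


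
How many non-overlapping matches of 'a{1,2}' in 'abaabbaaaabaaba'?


Pattern 'a{1,2}' matches between 1 and 2 consecutive a's (greedy).
String: 'abaabbaaaabaaba'
Finding runs of a's and applying greedy matching:
  Run at pos 0: 'a' (length 1)
  Run at pos 2: 'aa' (length 2)
  Run at pos 6: 'aaaa' (length 4)
  Run at pos 11: 'aa' (length 2)
  Run at pos 14: 'a' (length 1)
Matches: ['a', 'aa', 'aa', 'aa', 'aa', 'a']
Count: 6

6


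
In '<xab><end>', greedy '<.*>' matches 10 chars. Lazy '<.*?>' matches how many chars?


Greedy '<.*>' tries to match as MUCH as possible.
Lazy '<.*?>' tries to match as LITTLE as possible.

String: '<xab><end>'
Greedy '<.*>' starts at first '<' and extends to the LAST '>': '<xab><end>' (10 chars)
Lazy '<.*?>' starts at first '<' and stops at the FIRST '>': '<xab>' (5 chars)

5


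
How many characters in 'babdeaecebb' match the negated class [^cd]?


Negated class [^cd] matches any char NOT in {c, d}
Scanning 'babdeaecebb':
  pos 0: 'b' -> MATCH
  pos 1: 'a' -> MATCH
  pos 2: 'b' -> MATCH
  pos 3: 'd' -> no (excluded)
  pos 4: 'e' -> MATCH
  pos 5: 'a' -> MATCH
  pos 6: 'e' -> MATCH
  pos 7: 'c' -> no (excluded)
  pos 8: 'e' -> MATCH
  pos 9: 'b' -> MATCH
  pos 10: 'b' -> MATCH
Total matches: 9

9


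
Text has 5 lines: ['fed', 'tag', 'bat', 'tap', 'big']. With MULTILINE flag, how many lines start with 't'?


With MULTILINE flag, ^ matches the start of each line.
Lines: ['fed', 'tag', 'bat', 'tap', 'big']
Checking which lines start with 't':
  Line 1: 'fed' -> no
  Line 2: 'tag' -> MATCH
  Line 3: 'bat' -> no
  Line 4: 'tap' -> MATCH
  Line 5: 'big' -> no
Matching lines: ['tag', 'tap']
Count: 2

2


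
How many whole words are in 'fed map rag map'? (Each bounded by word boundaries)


Word boundaries (\b) mark the start/end of each word.
Text: 'fed map rag map'
Splitting by whitespace:
  Word 1: 'fed'
  Word 2: 'map'
  Word 3: 'rag'
  Word 4: 'map'
Total whole words: 4

4


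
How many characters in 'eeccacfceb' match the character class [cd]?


Character class [cd] matches any of: {c, d}
Scanning string 'eeccacfceb' character by character:
  pos 0: 'e' -> no
  pos 1: 'e' -> no
  pos 2: 'c' -> MATCH
  pos 3: 'c' -> MATCH
  pos 4: 'a' -> no
  pos 5: 'c' -> MATCH
  pos 6: 'f' -> no
  pos 7: 'c' -> MATCH
  pos 8: 'e' -> no
  pos 9: 'b' -> no
Total matches: 4

4


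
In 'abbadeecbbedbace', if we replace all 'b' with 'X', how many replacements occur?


re.sub('b', 'X', text) replaces every occurrence of 'b' with 'X'.
Text: 'abbadeecbbedbace'
Scanning for 'b':
  pos 1: 'b' -> replacement #1
  pos 2: 'b' -> replacement #2
  pos 8: 'b' -> replacement #3
  pos 9: 'b' -> replacement #4
  pos 12: 'b' -> replacement #5
Total replacements: 5

5


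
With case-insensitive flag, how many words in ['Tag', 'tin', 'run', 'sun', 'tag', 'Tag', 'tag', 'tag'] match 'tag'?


Case-insensitive matching: compare each word's lowercase form to 'tag'.
  'Tag' -> lower='tag' -> MATCH
  'tin' -> lower='tin' -> no
  'run' -> lower='run' -> no
  'sun' -> lower='sun' -> no
  'tag' -> lower='tag' -> MATCH
  'Tag' -> lower='tag' -> MATCH
  'tag' -> lower='tag' -> MATCH
  'tag' -> lower='tag' -> MATCH
Matches: ['Tag', 'tag', 'Tag', 'tag', 'tag']
Count: 5

5


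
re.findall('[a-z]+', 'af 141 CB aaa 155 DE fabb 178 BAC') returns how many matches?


Pattern '[a-z]+' finds one or more lowercase letters.
Text: 'af 141 CB aaa 155 DE fabb 178 BAC'
Scanning for matches:
  Match 1: 'af'
  Match 2: 'aaa'
  Match 3: 'fabb'
Total matches: 3

3


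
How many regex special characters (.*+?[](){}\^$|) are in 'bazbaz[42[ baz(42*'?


Regex special characters are: . * + ? [ ] ( ) { } \ ^ $ |
Scanning 'bazbaz[42[ baz(42*':
  pos 6: '[' -> SPECIAL
  pos 9: '[' -> SPECIAL
  pos 14: '(' -> SPECIAL
  pos 17: '*' -> SPECIAL
Special chars found: ['[', '[', '(', '*']
Total: 4

4


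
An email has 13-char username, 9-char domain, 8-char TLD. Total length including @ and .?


An email address has format: username@domain.tld
Username length: 13
'@' character: 1
Domain length: 9
'.' character: 1
TLD length: 8
Total = 13 + 1 + 9 + 1 + 8 = 32

32


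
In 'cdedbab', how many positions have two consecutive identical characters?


Looking for consecutive identical characters in 'cdedbab':
  pos 0-1: 'c' vs 'd' -> different
  pos 1-2: 'd' vs 'e' -> different
  pos 2-3: 'e' vs 'd' -> different
  pos 3-4: 'd' vs 'b' -> different
  pos 4-5: 'b' vs 'a' -> different
  pos 5-6: 'a' vs 'b' -> different
Consecutive identical pairs: []
Count: 0

0


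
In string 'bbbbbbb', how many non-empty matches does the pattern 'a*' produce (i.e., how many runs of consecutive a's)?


Pattern 'a*' matches zero or more a's. We want non-empty runs of consecutive a's.
String: 'bbbbbbb'
Walking through the string to find runs of a's:
Non-empty runs found: []
Count: 0

0


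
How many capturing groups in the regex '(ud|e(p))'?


To count capturing groups, count each '(' that starts a group.
Pattern: '(ud|e(p))'
Walking through the pattern:
  Position 0: '(' -> group #1
  Position 5: '(' -> group #2
Total capturing groups: 2

2


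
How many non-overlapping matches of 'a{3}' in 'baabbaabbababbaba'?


Pattern 'a{3}' matches exactly 3 consecutive a's (greedy, non-overlapping).
String: 'baabbaabbababbaba'
Scanning for runs of a's:
  Run at pos 1: 'aa' (length 2) -> 0 match(es)
  Run at pos 5: 'aa' (length 2) -> 0 match(es)
  Run at pos 9: 'a' (length 1) -> 0 match(es)
  Run at pos 11: 'a' (length 1) -> 0 match(es)
  Run at pos 14: 'a' (length 1) -> 0 match(es)
  Run at pos 16: 'a' (length 1) -> 0 match(es)
Matches found: []
Total: 0

0


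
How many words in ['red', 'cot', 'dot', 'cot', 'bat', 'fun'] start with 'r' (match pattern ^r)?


Pattern ^r anchors to start of word. Check which words begin with 'r':
  'red' -> MATCH (starts with 'r')
  'cot' -> no
  'dot' -> no
  'cot' -> no
  'bat' -> no
  'fun' -> no
Matching words: ['red']
Count: 1

1


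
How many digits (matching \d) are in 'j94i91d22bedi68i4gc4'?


\d matches any digit 0-9.
Scanning 'j94i91d22bedi68i4gc4':
  pos 1: '9' -> DIGIT
  pos 2: '4' -> DIGIT
  pos 4: '9' -> DIGIT
  pos 5: '1' -> DIGIT
  pos 7: '2' -> DIGIT
  pos 8: '2' -> DIGIT
  pos 13: '6' -> DIGIT
  pos 14: '8' -> DIGIT
  pos 16: '4' -> DIGIT
  pos 19: '4' -> DIGIT
Digits found: ['9', '4', '9', '1', '2', '2', '6', '8', '4', '4']
Total: 10

10


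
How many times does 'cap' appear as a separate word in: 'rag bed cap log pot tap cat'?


Scanning each word for exact match 'cap':
  Word 1: 'rag' -> no
  Word 2: 'bed' -> no
  Word 3: 'cap' -> MATCH
  Word 4: 'log' -> no
  Word 5: 'pot' -> no
  Word 6: 'tap' -> no
  Word 7: 'cat' -> no
Total matches: 1

1


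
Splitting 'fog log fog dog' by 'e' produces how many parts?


Splitting by 'e' breaks the string at each occurrence of the separator.
Text: 'fog log fog dog'
Parts after split:
  Part 1: 'fog log fog dog'
Total parts: 1

1


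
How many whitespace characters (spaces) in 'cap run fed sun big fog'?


\s matches whitespace characters (spaces, tabs, etc.).
Text: 'cap run fed sun big fog'
This text has 6 words separated by spaces.
Number of spaces = number of words - 1 = 6 - 1 = 5

5


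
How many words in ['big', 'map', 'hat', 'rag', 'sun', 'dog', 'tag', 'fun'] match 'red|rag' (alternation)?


Alternation 'red|rag' matches either 'red' or 'rag'.
Checking each word:
  'big' -> no
  'map' -> no
  'hat' -> no
  'rag' -> MATCH
  'sun' -> no
  'dog' -> no
  'tag' -> no
  'fun' -> no
Matches: ['rag']
Count: 1

1


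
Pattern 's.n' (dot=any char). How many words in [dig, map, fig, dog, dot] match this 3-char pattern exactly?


Pattern 's.n' means: starts with 's', any single char, ends with 'n'.
Checking each word (must be exactly 3 chars):
  'dig' (len=3): no
  'map' (len=3): no
  'fig' (len=3): no
  'dog' (len=3): no
  'dot' (len=3): no
Matching words: []
Total: 0

0


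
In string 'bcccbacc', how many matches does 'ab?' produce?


Pattern 'ab?' matches 'a' optionally followed by 'b'.
String: 'bcccbacc'
Scanning left to right for 'a' then checking next char:
  Match 1: 'a' (a not followed by b)
Total matches: 1

1


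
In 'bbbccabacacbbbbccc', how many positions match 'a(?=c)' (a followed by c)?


Lookahead 'a(?=c)' matches 'a' only when followed by 'c'.
String: 'bbbccabacacbbbbccc'
Checking each position where char is 'a':
  pos 5: 'a' -> no (next='b')
  pos 7: 'a' -> MATCH (next='c')
  pos 9: 'a' -> MATCH (next='c')
Matching positions: [7, 9]
Count: 2

2


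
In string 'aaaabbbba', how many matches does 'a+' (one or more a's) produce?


Pattern 'a+' matches one or more consecutive a's.
String: 'aaaabbbba'
Scanning for runs of a:
  Match 1: 'aaaa' (length 4)
  Match 2: 'a' (length 1)
Total matches: 2

2


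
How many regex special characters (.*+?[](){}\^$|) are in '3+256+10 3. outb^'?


Regex special characters are: . * + ? [ ] ( ) { } \ ^ $ |
Scanning '3+256+10 3. outb^':
  pos 1: '+' -> SPECIAL
  pos 5: '+' -> SPECIAL
  pos 10: '.' -> SPECIAL
  pos 16: '^' -> SPECIAL
Special chars found: ['+', '+', '.', '^']
Total: 4

4


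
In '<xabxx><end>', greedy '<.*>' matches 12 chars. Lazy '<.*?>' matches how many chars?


Greedy '<.*>' tries to match as MUCH as possible.
Lazy '<.*?>' tries to match as LITTLE as possible.

String: '<xabxx><end>'
Greedy '<.*>' starts at first '<' and extends to the LAST '>': '<xabxx><end>' (12 chars)
Lazy '<.*?>' starts at first '<' and stops at the FIRST '>': '<xabxx>' (7 chars)

7


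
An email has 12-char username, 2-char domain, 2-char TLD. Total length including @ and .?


An email address has format: username@domain.tld
Username length: 12
'@' character: 1
Domain length: 2
'.' character: 1
TLD length: 2
Total = 12 + 1 + 2 + 1 + 2 = 18

18


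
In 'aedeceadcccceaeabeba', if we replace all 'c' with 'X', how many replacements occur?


re.sub('c', 'X', text) replaces every occurrence of 'c' with 'X'.
Text: 'aedeceadcccceaeabeba'
Scanning for 'c':
  pos 4: 'c' -> replacement #1
  pos 8: 'c' -> replacement #2
  pos 9: 'c' -> replacement #3
  pos 10: 'c' -> replacement #4
  pos 11: 'c' -> replacement #5
Total replacements: 5

5


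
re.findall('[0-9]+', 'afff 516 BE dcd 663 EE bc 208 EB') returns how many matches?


Pattern '[0-9]+' finds one or more digits.
Text: 'afff 516 BE dcd 663 EE bc 208 EB'
Scanning for matches:
  Match 1: '516'
  Match 2: '663'
  Match 3: '208'
Total matches: 3

3


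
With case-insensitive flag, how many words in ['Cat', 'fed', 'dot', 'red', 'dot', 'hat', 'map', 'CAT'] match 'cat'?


Case-insensitive matching: compare each word's lowercase form to 'cat'.
  'Cat' -> lower='cat' -> MATCH
  'fed' -> lower='fed' -> no
  'dot' -> lower='dot' -> no
  'red' -> lower='red' -> no
  'dot' -> lower='dot' -> no
  'hat' -> lower='hat' -> no
  'map' -> lower='map' -> no
  'CAT' -> lower='cat' -> MATCH
Matches: ['Cat', 'CAT']
Count: 2

2


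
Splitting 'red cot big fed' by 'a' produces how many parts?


Splitting by 'a' breaks the string at each occurrence of the separator.
Text: 'red cot big fed'
Parts after split:
  Part 1: 'red cot big fed'
Total parts: 1

1


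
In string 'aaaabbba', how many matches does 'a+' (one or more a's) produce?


Pattern 'a+' matches one or more consecutive a's.
String: 'aaaabbba'
Scanning for runs of a:
  Match 1: 'aaaa' (length 4)
  Match 2: 'a' (length 1)
Total matches: 2

2


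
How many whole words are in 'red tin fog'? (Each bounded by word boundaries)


Word boundaries (\b) mark the start/end of each word.
Text: 'red tin fog'
Splitting by whitespace:
  Word 1: 'red'
  Word 2: 'tin'
  Word 3: 'fog'
Total whole words: 3

3
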